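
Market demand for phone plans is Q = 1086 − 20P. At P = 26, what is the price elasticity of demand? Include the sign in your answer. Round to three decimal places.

-0.919

At P = 26, Q = 566.
dQ/dP = −20.
ε = (dQ/dP)(P/Q) = (-20)(26/566).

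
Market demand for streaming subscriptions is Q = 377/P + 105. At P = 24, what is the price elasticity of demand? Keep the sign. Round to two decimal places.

-0.13

At P = 24, Q = 120.708.
dQ/dP = −377/P² = -0.655.
ε = (dQ/dP)(P/Q) = (-0.655)(24/120.708).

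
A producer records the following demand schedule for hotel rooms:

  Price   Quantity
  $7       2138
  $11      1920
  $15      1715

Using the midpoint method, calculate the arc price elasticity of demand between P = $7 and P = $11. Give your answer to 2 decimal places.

At P = 7, Q = 2138; at P = 11, Q = 1920.
ΔQ = -218, ΔP = 4. Midpoints: P̄ = 9.00, Q̄ = 2029.0.
ε = (ΔQ/ΔP)(P̄/Q̄) = (-218/4)(9.00/2029.0).

-0.24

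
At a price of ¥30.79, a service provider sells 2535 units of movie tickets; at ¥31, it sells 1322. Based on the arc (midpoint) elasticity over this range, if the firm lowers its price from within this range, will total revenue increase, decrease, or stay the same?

increase

Arc ε = (-1213/0.21)(30.89/1928.5) ≈ -92.536.
|ε| = 92.54 > 1, so demand is elastic. A price cut therefore raises total revenue.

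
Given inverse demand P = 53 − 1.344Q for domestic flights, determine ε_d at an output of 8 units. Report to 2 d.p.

-3.93

At Q = 8, P = 53 − 1.344(8) = 42.25.
dP/dQ = −1.344, so dQ/dP = 1/(−1.344) = -0.744.
ε = (dQ/dP)(P/Q) = (-0.744)(42.25/8).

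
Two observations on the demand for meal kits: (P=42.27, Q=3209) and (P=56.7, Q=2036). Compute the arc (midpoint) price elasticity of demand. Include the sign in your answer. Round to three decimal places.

ΔQ = 2036 − 3209 = -1173; ΔP = 56.7 − 42.27 = 14.43.
Midpoints: P̄ = 49.48, Q̄ = 2622.5.
ε = (ΔQ/ΔP)(P̄/Q̄) = (-1173/14.43)(49.48/2622.5).

-1.534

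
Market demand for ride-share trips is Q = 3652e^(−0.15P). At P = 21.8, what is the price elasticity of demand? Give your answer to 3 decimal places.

-3.270

At P = 21.8, Q = 138.799.
dQ/dP = −0.15·3652e^(−0.15P) = −0.15Q = -20.820.
ε = (dQ/dP)(P/Q) = (-20.820)(21.8/138.799).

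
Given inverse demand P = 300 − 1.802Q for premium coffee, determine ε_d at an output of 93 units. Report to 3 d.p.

-0.790

At Q = 93, P = 300 − 1.802(93) = 132.41.
dP/dQ = −1.802, so dQ/dP = 1/(−1.802) = -0.555.
ε = (dQ/dP)(P/Q) = (-0.555)(132.41/93).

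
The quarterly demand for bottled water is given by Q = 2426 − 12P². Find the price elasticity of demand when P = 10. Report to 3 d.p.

At P = 10, Q = 1226.
dQ/dP = −24P = -240.
ε = (dQ/dP)(P/Q) = (-240)(10/1226).

-1.958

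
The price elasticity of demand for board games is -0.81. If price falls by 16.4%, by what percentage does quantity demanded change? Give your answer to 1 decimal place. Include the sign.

13.3%

%ΔQ ≈ ε × %ΔP = (-0.81)(-16.4%) = 13.28%.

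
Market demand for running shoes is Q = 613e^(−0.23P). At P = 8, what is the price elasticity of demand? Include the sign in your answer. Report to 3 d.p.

At P = 8, Q = 97.355.
dQ/dP = −0.23·613e^(−0.23P) = −0.23Q = -22.392.
ε = (dQ/dP)(P/Q) = (-22.392)(8/97.355).

-1.840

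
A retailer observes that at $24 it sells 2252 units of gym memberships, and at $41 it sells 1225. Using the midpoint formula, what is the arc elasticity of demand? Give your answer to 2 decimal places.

-1.13

ΔQ = 1225 − 2252 = -1027; ΔP = 41 − 24 = 17.
Midpoints: P̄ = 32.50, Q̄ = 1738.5.
ε = (ΔQ/ΔP)(P̄/Q̄) = (-1027/17)(32.50/1738.5).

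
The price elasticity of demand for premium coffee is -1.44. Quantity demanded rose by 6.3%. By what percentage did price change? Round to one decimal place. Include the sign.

%ΔP ≈ %ΔQ / ε = (6.3%)/(-1.44) = -4.38%.

-4.4%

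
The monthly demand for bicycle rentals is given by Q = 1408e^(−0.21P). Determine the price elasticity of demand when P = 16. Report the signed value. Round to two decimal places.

At P = 16, Q = 48.907.
dQ/dP = −0.21·1408e^(−0.21P) = −0.21Q = -10.271.
ε = (dQ/dP)(P/Q) = (-10.271)(16/48.907).
|ε| > 1, so demand is elastic at this price.

-3.36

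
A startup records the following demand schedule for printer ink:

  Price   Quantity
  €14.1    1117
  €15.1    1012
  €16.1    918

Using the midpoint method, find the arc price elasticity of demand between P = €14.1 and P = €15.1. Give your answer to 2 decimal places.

-1.44

At P = 14.1, Q = 1117; at P = 15.1, Q = 1012.
ΔQ = -105, ΔP = 1.0. Midpoints: P̄ = 14.60, Q̄ = 1064.5.
ε = (ΔQ/ΔP)(P̄/Q̄) = (-105/1.0)(14.60/1064.5).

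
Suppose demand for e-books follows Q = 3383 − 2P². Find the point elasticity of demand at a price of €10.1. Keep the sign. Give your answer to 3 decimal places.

-0.128

At P = 10.1, Q = 3178.980.
dQ/dP = −4P = -40.400.
ε = (dQ/dP)(P/Q) = (-40.400)(10.1/3178.980).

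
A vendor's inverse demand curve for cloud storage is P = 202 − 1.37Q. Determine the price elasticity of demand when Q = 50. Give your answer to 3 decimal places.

-1.949

At Q = 50, P = 202 − 1.37(50) = 133.50.
dP/dQ = −1.37, so dQ/dP = 1/(−1.37) = -0.730.
ε = (dQ/dP)(P/Q) = (-0.730)(133.50/50).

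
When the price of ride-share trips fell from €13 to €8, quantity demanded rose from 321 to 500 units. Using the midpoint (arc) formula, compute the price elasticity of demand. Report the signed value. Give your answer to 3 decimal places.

-0.916

ΔQ = 500 − 321 = 179; ΔP = 8 − 13 = -5.
Midpoints: P̄ = 10.50, Q̄ = 410.5.
ε = (ΔQ/ΔP)(P̄/Q̄) = (179/-5)(10.50/410.5).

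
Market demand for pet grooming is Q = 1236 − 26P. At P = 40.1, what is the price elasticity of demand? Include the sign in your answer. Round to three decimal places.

-5.391

At P = 40.1, Q = 193.400.
dQ/dP = −26.
ε = (dQ/dP)(P/Q) = (-26)(40.1/193.400).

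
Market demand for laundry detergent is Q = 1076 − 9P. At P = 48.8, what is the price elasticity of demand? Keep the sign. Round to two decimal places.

At P = 48.8, Q = 636.800.
dQ/dP = −9.
ε = (dQ/dP)(P/Q) = (-9)(48.8/636.800).

-0.69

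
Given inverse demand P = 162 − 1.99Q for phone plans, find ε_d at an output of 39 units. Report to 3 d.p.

-1.087

At Q = 39, P = 162 − 1.99(39) = 84.39.
dP/dQ = −1.99, so dQ/dP = 1/(−1.99) = -0.503.
ε = (dQ/dP)(P/Q) = (-0.503)(84.39/39).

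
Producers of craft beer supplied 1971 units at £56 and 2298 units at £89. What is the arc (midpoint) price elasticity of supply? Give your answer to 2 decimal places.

ΔQ = 2298 − 1971 = 327; ΔP = 89 − 56 = 33.
Midpoints: P̄ = 72.50, Q̄ = 2134.5.
ε_s = (ΔQ/ΔP)(P̄/Q̄) = (327/33)(72.50/2134.5).

0.34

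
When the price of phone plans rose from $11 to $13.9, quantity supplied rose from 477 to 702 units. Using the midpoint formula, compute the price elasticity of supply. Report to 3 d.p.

1.639

ΔQ = 702 − 477 = 225; ΔP = 13.9 − 11 = 2.9.
Midpoints: P̄ = 12.45, Q̄ = 589.5.
ε_s = (ΔQ/ΔP)(P̄/Q̄) = (225/2.9)(12.45/589.5).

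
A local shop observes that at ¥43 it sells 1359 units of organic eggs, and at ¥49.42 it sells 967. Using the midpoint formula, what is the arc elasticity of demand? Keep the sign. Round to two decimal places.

-2.43

ΔQ = 967 − 1359 = -392; ΔP = 49.42 − 43 = 6.42.
Midpoints: P̄ = 46.21, Q̄ = 1163.0.
ε = (ΔQ/ΔP)(P̄/Q̄) = (-392/6.42)(46.21/1163.0).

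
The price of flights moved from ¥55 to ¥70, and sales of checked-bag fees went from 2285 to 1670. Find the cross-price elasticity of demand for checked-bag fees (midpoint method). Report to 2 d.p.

-1.30

ΔQ_x = 1670 − 2285 = -615; ΔP_y = 70 − 55 = 15.
Midpoints: P̄_y = 62.50, Q̄_x = 1977.5.
ε_xy = (ΔQ_x/ΔP_y)(P̄_y/Q̄_x) = (-615/15)(62.50/1977.5).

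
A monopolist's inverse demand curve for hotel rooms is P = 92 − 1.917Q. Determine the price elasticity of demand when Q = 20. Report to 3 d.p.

At Q = 20, P = 92 − 1.917(20) = 53.66.
dP/dQ = −1.917, so dQ/dP = 1/(−1.917) = -0.522.
ε = (dQ/dP)(P/Q) = (-0.522)(53.66/20).

-1.400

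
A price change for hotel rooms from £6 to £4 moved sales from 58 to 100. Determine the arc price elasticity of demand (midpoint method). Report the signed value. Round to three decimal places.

-1.329

ΔQ = 100 − 58 = 42; ΔP = 4 − 6 = -2.
Midpoints: P̄ = 5.00, Q̄ = 79.0.
ε = (ΔQ/ΔP)(P̄/Q̄) = (42/-2)(5.00/79.0).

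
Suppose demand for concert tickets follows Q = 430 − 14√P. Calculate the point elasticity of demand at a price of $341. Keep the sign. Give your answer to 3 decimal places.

-0.754

At P = 341, Q = 171.473.
dQ/dP = −14/(2√P) = -0.379.
ε = (dQ/dP)(P/Q) = (-0.379)(341/171.473).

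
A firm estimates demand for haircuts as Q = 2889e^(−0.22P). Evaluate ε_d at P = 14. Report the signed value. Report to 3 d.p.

-3.080

At P = 14, Q = 132.776.
dQ/dP = −0.22·2889e^(−0.22P) = −0.22Q = -29.211.
ε = (dQ/dP)(P/Q) = (-29.211)(14/132.776).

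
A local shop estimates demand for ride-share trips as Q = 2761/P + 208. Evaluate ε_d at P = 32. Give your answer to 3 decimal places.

At P = 32, Q = 294.281.
dQ/dP = −2761/P² = -2.696.
ε = (dQ/dP)(P/Q) = (-2.696)(32/294.281).

-0.293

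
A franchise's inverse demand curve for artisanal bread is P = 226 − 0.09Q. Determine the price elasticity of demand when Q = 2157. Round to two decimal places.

At Q = 2157, P = 226 − 0.09(2157) = 31.87.
dP/dQ = −0.09, so dQ/dP = 1/(−0.09) = -11.111.
ε = (dQ/dP)(P/Q) = (-11.111)(31.87/2157).

-0.16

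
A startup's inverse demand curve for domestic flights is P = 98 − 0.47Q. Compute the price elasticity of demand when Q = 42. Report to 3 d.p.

-3.965

At Q = 42, P = 98 − 0.47(42) = 78.26.
dP/dQ = −0.47, so dQ/dP = 1/(−0.47) = -2.128.
ε = (dQ/dP)(P/Q) = (-2.128)(78.26/42).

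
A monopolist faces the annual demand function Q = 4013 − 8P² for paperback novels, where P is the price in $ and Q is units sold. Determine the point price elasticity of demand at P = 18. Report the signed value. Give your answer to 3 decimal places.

At P = 18, Q = 1421.
dQ/dP = −16P = -288.
ε = (dQ/dP)(P/Q) = (-288)(18/1421).

-3.648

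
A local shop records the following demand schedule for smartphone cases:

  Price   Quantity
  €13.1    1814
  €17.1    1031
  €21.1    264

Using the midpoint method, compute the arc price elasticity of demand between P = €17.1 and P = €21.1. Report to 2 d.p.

-5.66

At P = 17.1, Q = 1031; at P = 21.1, Q = 264.
ΔQ = -767, ΔP = 4.0. Midpoints: P̄ = 19.10, Q̄ = 647.5.
ε = (ΔQ/ΔP)(P̄/Q̄) = (-767/4.0)(19.10/647.5).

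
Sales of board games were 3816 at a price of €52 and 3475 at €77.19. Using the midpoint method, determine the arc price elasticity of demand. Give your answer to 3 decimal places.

ΔQ = 3475 − 3816 = -341; ΔP = 77.19 − 52 = 25.19.
Midpoints: P̄ = 64.59, Q̄ = 3645.5.
ε = (ΔQ/ΔP)(P̄/Q̄) = (-341/25.19)(64.59/3645.5).

-0.240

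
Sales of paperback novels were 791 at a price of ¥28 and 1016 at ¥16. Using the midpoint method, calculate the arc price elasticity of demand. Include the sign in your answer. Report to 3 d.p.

ΔQ = 1016 − 791 = 225; ΔP = 16 − 28 = -12.
Midpoints: P̄ = 22.00, Q̄ = 903.5.
ε = (ΔQ/ΔP)(P̄/Q̄) = (225/-12)(22.00/903.5).

-0.457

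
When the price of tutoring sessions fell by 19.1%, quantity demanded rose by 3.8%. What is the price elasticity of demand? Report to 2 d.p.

-0.20

ε = %ΔQ / %ΔP = (3.8)/(-19.1) = -0.199.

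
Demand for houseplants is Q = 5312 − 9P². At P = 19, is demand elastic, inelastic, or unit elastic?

Q = 2063, dQ/dP = -342.
ε = (dQ/dP)(P/Q) ≈ -3.150.
|ε| = 3.15 > 1.

elastic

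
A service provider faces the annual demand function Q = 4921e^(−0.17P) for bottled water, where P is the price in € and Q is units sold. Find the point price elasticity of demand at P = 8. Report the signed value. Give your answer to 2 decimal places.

-1.36

At P = 8, Q = 1263.028.
dQ/dP = −0.17·4921e^(−0.17P) = −0.17Q = -214.715.
ε = (dQ/dP)(P/Q) = (-214.715)(8/1263.028).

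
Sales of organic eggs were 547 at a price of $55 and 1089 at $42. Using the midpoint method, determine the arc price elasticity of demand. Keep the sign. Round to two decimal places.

ΔQ = 1089 − 547 = 542; ΔP = 42 − 55 = -13.
Midpoints: P̄ = 48.50, Q̄ = 818.0.
ε = (ΔQ/ΔP)(P̄/Q̄) = (542/-13)(48.50/818.0).

-2.47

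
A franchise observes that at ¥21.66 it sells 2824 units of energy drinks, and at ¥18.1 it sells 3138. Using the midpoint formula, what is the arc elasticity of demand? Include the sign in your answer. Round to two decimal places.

ΔQ = 3138 − 2824 = 314; ΔP = 18.1 − 21.66 = -3.56.
Midpoints: P̄ = 19.88, Q̄ = 2981.0.
ε = (ΔQ/ΔP)(P̄/Q̄) = (314/-3.56)(19.88/2981.0).

-0.59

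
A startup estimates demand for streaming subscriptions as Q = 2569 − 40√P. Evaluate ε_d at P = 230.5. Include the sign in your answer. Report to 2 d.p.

At P = 230.5, Q = 1961.711.
dQ/dP = −40/(2√P) = -1.317.
ε = (dQ/dP)(P/Q) = (-1.317)(230.5/1961.711).
|ε| < 1, so demand is inelastic at this price.

-0.15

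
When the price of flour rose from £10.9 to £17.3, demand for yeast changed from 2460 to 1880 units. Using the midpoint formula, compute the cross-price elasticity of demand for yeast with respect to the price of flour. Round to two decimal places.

-0.59

ΔQ_x = 1880 − 2460 = -580; ΔP_y = 17.3 − 10.9 = 6.4.
Midpoints: P̄_y = 14.10, Q̄_x = 2170.0.
ε_xy = (ΔQ_x/ΔP_y)(P̄_y/Q̄_x) = (-580/6.4)(14.10/2170.0).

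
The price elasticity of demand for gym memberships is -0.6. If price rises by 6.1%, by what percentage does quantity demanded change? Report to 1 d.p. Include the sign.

-3.7%

%ΔQ ≈ ε × %ΔP = (-0.6)(6.1%) = -3.66%.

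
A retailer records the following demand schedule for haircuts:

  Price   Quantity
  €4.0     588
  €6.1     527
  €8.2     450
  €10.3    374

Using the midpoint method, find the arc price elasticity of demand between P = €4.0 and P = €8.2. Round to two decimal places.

At P = 4.0, Q = 588; at P = 8.2, Q = 450.
ΔQ = -138, ΔP = 4.2. Midpoints: P̄ = 6.10, Q̄ = 519.0.
ε = (ΔQ/ΔP)(P̄/Q̄) = (-138/4.2)(6.10/519.0).

-0.39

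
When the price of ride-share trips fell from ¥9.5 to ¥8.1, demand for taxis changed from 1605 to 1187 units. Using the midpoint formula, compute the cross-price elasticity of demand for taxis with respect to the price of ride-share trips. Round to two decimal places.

ΔQ_x = 1187 − 1605 = -418; ΔP_y = 8.1 − 9.5 = -1.4.
Midpoints: P̄_y = 8.80, Q̄_x = 1396.0.
ε_xy = (ΔQ_x/ΔP_y)(P̄_y/Q̄_x) = (-418/-1.4)(8.80/1396.0).

1.88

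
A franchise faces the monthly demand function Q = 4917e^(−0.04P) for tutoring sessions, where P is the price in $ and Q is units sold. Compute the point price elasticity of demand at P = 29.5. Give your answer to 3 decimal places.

At P = 29.5, Q = 1510.890.
dQ/dP = −0.04·4917e^(−0.04P) = −0.04Q = -60.436.
ε = (dQ/dP)(P/Q) = (-60.436)(29.5/1510.890).
|ε| > 1, so demand is elastic at this price.

-1.180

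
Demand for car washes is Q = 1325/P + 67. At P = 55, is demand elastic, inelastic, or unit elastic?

inelastic

Q = 91.091, dQ/dP = -0.438.
ε = (dQ/dP)(P/Q) ≈ -0.264.
|ε| = 0.26 < 1.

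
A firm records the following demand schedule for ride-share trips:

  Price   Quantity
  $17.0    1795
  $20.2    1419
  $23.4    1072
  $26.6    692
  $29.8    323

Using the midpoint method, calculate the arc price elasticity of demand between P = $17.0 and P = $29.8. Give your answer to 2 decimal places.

-2.54

At P = 17.0, Q = 1795; at P = 29.8, Q = 323.
ΔQ = -1472, ΔP = 12.8. Midpoints: P̄ = 23.40, Q̄ = 1059.0.
ε = (ΔQ/ΔP)(P̄/Q̄) = (-1472/12.8)(23.40/1059.0).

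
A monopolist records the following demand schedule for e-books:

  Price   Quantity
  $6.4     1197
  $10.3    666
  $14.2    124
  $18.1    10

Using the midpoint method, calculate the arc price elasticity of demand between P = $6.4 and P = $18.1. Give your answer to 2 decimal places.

-2.06

At P = 6.4, Q = 1197; at P = 18.1, Q = 10.
ΔQ = -1187, ΔP = 11.7. Midpoints: P̄ = 12.25, Q̄ = 603.5.
ε = (ΔQ/ΔP)(P̄/Q̄) = (-1187/11.7)(12.25/603.5).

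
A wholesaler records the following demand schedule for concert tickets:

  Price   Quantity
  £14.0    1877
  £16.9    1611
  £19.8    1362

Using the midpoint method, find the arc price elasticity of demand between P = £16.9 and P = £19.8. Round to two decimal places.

-1.06

At P = 16.9, Q = 1611; at P = 19.8, Q = 1362.
ΔQ = -249, ΔP = 2.9. Midpoints: P̄ = 18.35, Q̄ = 1486.5.
ε = (ΔQ/ΔP)(P̄/Q̄) = (-249/2.9)(18.35/1486.5).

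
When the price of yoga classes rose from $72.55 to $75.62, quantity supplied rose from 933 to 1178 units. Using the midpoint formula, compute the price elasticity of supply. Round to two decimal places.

ΔQ = 1178 − 933 = 245; ΔP = 75.62 − 72.55 = 3.07.
Midpoints: P̄ = 74.09, Q̄ = 1055.5.
ε_s = (ΔQ/ΔP)(P̄/Q̄) = (245/3.07)(74.09/1055.5).

5.60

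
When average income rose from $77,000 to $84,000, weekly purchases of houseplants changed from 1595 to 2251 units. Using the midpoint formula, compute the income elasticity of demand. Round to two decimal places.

3.92

ΔQ = 656, ΔI = 7000. Midpoints: Ī = 80,500, Q̄ = 1923.0.
ε_I = (ΔQ/ΔI)(Ī/Q̄) = (656/7000)(80500/1923.0).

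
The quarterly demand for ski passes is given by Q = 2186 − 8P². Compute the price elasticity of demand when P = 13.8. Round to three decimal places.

-4.599

At P = 13.8, Q = 662.480.
dQ/dP = −16P = -220.800.
ε = (dQ/dP)(P/Q) = (-220.800)(13.8/662.480).
|ε| > 1, so demand is elastic at this price.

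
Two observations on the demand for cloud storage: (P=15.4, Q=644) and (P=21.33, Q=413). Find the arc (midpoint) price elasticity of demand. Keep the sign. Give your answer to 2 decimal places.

ΔQ = 413 − 644 = -231; ΔP = 21.33 − 15.4 = 5.93.
Midpoints: P̄ = 18.36, Q̄ = 528.5.
ε = (ΔQ/ΔP)(P̄/Q̄) = (-231/5.93)(18.36/528.5).

-1.35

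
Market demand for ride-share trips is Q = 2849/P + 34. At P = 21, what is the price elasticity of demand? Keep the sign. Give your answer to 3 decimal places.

-0.800

At P = 21, Q = 169.667.
dQ/dP = −2849/P² = -6.460.
ε = (dQ/dP)(P/Q) = (-6.460)(21/169.667).
|ε| < 1, so demand is inelastic at this price.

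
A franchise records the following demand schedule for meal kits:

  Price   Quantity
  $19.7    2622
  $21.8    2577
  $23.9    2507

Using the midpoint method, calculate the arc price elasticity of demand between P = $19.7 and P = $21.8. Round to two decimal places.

At P = 19.7, Q = 2622; at P = 21.8, Q = 2577.
ΔQ = -45, ΔP = 2.1. Midpoints: P̄ = 20.75, Q̄ = 2599.5.
ε = (ΔQ/ΔP)(P̄/Q̄) = (-45/2.1)(20.75/2599.5).

-0.17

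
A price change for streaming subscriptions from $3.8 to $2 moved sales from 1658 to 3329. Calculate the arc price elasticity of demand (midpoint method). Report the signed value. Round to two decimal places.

-1.08

ΔQ = 3329 − 1658 = 1671; ΔP = 2 − 3.8 = -1.8.
Midpoints: P̄ = 2.90, Q̄ = 2493.5.
ε = (ΔQ/ΔP)(P̄/Q̄) = (1671/-1.8)(2.90/2493.5).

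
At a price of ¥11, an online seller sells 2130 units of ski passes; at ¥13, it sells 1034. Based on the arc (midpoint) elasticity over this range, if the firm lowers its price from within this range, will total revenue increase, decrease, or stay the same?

Arc ε = (-1096/2)(12.00/1582.0) ≈ -4.157.
|ε| = 4.16 > 1, so demand is elastic. A price cut therefore raises total revenue.

increase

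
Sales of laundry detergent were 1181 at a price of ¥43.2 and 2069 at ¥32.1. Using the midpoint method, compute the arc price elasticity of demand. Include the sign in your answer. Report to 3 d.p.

ΔQ = 2069 − 1181 = 888; ΔP = 32.1 − 43.2 = -11.1.
Midpoints: P̄ = 37.65, Q̄ = 1625.0.
ε = (ΔQ/ΔP)(P̄/Q̄) = (888/-11.1)(37.65/1625.0).

-1.854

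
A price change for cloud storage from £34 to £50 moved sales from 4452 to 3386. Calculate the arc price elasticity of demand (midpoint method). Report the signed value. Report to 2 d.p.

-0.71

ΔQ = 3386 − 4452 = -1066; ΔP = 50 − 34 = 16.
Midpoints: P̄ = 42.00, Q̄ = 3919.0.
ε = (ΔQ/ΔP)(P̄/Q̄) = (-1066/16)(42.00/3919.0).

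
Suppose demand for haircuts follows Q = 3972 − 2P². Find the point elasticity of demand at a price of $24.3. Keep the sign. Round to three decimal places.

At P = 24.3, Q = 2791.020.
dQ/dP = −4P = -97.200.
ε = (dQ/dP)(P/Q) = (-97.200)(24.3/2791.020).
|ε| < 1, so demand is inelastic at this price.

-0.846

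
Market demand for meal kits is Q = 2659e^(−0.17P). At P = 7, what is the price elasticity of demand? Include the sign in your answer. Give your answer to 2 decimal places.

-1.19

At P = 7, Q = 808.924.
dQ/dP = −0.17·2659e^(−0.17P) = −0.17Q = -137.517.
ε = (dQ/dP)(P/Q) = (-137.517)(7/808.924).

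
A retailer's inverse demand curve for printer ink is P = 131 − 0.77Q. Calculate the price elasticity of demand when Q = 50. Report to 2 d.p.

-2.40

At Q = 50, P = 131 − 0.77(50) = 92.50.
dP/dQ = −0.77, so dQ/dP = 1/(−0.77) = -1.299.
ε = (dQ/dP)(P/Q) = (-1.299)(92.50/50).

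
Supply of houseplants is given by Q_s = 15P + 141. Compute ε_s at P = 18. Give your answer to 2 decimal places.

At P = 18, Q_s = 411.
dQ_s/dP = 15.
ε_s = (dQ_s/dP)(P/Q_s) = (15)(18/411).

0.66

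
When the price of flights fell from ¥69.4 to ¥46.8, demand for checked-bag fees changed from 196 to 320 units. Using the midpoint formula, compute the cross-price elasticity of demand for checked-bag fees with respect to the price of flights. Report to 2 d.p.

-1.24

ΔQ_x = 320 − 196 = 124; ΔP_y = 46.8 − 69.4 = -22.6.
Midpoints: P̄_y = 58.10, Q̄_x = 258.0.
ε_xy = (ΔQ_x/ΔP_y)(P̄_y/Q̄_x) = (124/-22.6)(58.10/258.0).
ε_xy < 0, so the goods are complements.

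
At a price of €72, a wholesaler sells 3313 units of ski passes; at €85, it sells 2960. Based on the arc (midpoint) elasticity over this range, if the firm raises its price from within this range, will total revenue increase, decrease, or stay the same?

increase

Arc ε = (-353/13)(78.50/3136.5) ≈ -0.680.
|ε| = 0.68 < 1, so demand is inelastic. A price rise therefore raises total revenue.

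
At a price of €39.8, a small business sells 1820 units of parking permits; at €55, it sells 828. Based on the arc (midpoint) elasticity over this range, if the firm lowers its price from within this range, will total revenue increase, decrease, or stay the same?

Arc ε = (-992/15.2)(47.40/1324.0) ≈ -2.336.
|ε| = 2.34 > 1, so demand is elastic. A price cut therefore raises total revenue.

increase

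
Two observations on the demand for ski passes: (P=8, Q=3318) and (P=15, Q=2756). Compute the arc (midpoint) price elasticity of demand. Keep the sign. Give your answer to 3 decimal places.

-0.304

ΔQ = 2756 − 3318 = -562; ΔP = 15 − 8 = 7.
Midpoints: P̄ = 11.50, Q̄ = 3037.0.
ε = (ΔQ/ΔP)(P̄/Q̄) = (-562/7)(11.50/3037.0).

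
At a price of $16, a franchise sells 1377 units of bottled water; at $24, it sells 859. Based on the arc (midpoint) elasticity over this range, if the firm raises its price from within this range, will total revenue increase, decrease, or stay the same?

Arc ε = (-518/8)(20.00/1118.0) ≈ -1.158.
|ε| = 1.16 > 1, so demand is elastic. A price rise therefore reduces total revenue.

decrease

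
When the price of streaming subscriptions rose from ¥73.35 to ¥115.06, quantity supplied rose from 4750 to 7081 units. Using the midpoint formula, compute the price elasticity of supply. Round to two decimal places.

0.89

ΔQ = 7081 − 4750 = 2331; ΔP = 115.06 − 73.35 = 41.71.
Midpoints: P̄ = 94.20, Q̄ = 5915.5.
ε_s = (ΔQ/ΔP)(P̄/Q̄) = (2331/41.71)(94.20/5915.5).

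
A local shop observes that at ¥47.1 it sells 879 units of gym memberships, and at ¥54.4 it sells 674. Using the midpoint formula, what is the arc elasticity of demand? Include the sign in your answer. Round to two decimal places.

ΔQ = 674 − 879 = -205; ΔP = 54.4 − 47.1 = 7.3.
Midpoints: P̄ = 50.75, Q̄ = 776.5.
ε = (ΔQ/ΔP)(P̄/Q̄) = (-205/7.3)(50.75/776.5).

-1.84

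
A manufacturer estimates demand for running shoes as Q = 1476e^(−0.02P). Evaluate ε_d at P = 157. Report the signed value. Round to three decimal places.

At P = 157, Q = 63.885.
dQ/dP = −0.02·1476e^(−0.02P) = −0.02Q = -1.278.
ε = (dQ/dP)(P/Q) = (-1.278)(157/63.885).

-3.140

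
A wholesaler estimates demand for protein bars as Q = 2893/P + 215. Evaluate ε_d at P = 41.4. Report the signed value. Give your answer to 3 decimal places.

At P = 41.4, Q = 284.879.
dQ/dP = −2893/P² = -1.688.
ε = (dQ/dP)(P/Q) = (-1.688)(41.4/284.879).
|ε| < 1, so demand is inelastic at this price.

-0.245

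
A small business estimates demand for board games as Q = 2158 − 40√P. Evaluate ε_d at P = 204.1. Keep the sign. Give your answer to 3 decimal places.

At P = 204.1, Q = 1586.546.
dQ/dP = −40/(2√P) = -1.400.
ε = (dQ/dP)(P/Q) = (-1.400)(204.1/1586.546).
|ε| < 1, so demand is inelastic at this price.

-0.180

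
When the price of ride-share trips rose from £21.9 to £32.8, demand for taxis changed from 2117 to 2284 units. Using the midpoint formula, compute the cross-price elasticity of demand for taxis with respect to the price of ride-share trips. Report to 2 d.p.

ΔQ_x = 2284 − 2117 = 167; ΔP_y = 32.8 − 21.9 = 10.9.
Midpoints: P̄_y = 27.35, Q̄_x = 2200.5.
ε_xy = (ΔQ_x/ΔP_y)(P̄_y/Q̄_x) = (167/10.9)(27.35/2200.5).

0.19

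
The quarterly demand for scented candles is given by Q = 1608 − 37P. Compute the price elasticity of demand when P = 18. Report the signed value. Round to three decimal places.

At P = 18, Q = 942.
dQ/dP = −37.
ε = (dQ/dP)(P/Q) = (-37)(18/942).
|ε| < 1, so demand is inelastic at this price.

-0.707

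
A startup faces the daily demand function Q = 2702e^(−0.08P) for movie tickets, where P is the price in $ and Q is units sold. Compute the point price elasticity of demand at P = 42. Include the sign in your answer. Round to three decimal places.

-3.360

At P = 42, Q = 93.855.
dQ/dP = −0.08·2702e^(−0.08P) = −0.08Q = -7.508.
ε = (dQ/dP)(P/Q) = (-7.508)(42/93.855).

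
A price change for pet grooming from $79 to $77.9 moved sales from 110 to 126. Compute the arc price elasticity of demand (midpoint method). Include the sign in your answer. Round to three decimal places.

-9.670

ΔQ = 126 − 110 = 16; ΔP = 77.9 − 79 = -1.1.
Midpoints: P̄ = 78.45, Q̄ = 118.0.
ε = (ΔQ/ΔP)(P̄/Q̄) = (16/-1.1)(78.45/118.0).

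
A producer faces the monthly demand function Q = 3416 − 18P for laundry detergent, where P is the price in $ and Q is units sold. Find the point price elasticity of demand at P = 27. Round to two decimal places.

-0.17

At P = 27, Q = 2930.
dQ/dP = −18.
ε = (dQ/dP)(P/Q) = (-18)(27/2930).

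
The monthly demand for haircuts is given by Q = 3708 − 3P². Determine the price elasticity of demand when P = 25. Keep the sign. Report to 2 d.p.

-2.05

At P = 25, Q = 1833.
dQ/dP = −6P = -150.
ε = (dQ/dP)(P/Q) = (-150)(25/1833).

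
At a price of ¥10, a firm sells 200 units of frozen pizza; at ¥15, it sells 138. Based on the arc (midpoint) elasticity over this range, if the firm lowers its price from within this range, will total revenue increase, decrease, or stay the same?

decrease

Arc ε = (-62/5)(12.50/169.0) ≈ -0.917.
|ε| = 0.92 < 1, so demand is inelastic. A price cut therefore reduces total revenue.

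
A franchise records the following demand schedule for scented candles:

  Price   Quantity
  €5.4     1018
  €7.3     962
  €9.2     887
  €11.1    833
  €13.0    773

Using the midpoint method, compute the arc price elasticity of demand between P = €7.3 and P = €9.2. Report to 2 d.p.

-0.35

At P = 7.3, Q = 962; at P = 9.2, Q = 887.
ΔQ = -75, ΔP = 1.9. Midpoints: P̄ = 8.25, Q̄ = 924.5.
ε = (ΔQ/ΔP)(P̄/Q̄) = (-75/1.9)(8.25/924.5).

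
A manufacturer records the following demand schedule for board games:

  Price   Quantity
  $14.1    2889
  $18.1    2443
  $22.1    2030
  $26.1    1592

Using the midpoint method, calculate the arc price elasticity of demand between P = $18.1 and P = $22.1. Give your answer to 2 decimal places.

At P = 18.1, Q = 2443; at P = 22.1, Q = 2030.
ΔQ = -413, ΔP = 4.0. Midpoints: P̄ = 20.10, Q̄ = 2236.5.
ε = (ΔQ/ΔP)(P̄/Q̄) = (-413/4.0)(20.10/2236.5).

-0.93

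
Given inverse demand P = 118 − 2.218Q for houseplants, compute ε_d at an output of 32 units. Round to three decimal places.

-0.663

At Q = 32, P = 118 − 2.218(32) = 47.02.
dP/dQ = −2.218, so dQ/dP = 1/(−2.218) = -0.451.
ε = (dQ/dP)(P/Q) = (-0.451)(47.02/32).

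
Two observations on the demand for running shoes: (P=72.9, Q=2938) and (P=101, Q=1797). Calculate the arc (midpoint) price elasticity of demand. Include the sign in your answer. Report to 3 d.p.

ΔQ = 1797 − 2938 = -1141; ΔP = 101 − 72.9 = 28.1.
Midpoints: P̄ = 86.95, Q̄ = 2367.5.
ε = (ΔQ/ΔP)(P̄/Q̄) = (-1141/28.1)(86.95/2367.5).

-1.491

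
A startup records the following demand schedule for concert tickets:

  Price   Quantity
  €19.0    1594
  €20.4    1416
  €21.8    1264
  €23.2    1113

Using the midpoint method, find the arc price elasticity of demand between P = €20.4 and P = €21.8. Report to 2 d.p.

At P = 20.4, Q = 1416; at P = 21.8, Q = 1264.
ΔQ = -152, ΔP = 1.4. Midpoints: P̄ = 21.10, Q̄ = 1340.0.
ε = (ΔQ/ΔP)(P̄/Q̄) = (-152/1.4)(21.10/1340.0).

-1.71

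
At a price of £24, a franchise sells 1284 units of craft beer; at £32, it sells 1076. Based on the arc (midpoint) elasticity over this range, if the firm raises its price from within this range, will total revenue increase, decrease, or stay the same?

Arc ε = (-208/8)(28.00/1180.0) ≈ -0.617.
|ε| = 0.62 < 1, so demand is inelastic. A price rise therefore raises total revenue.

increase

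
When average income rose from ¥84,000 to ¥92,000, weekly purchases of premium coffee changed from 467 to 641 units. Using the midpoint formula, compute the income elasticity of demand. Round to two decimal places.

3.45

ΔQ = 174, ΔI = 8000. Midpoints: Ī = 88,000, Q̄ = 554.0.
ε_I = (ΔQ/ΔI)(Ī/Q̄) = (174/8000)(88000/554.0).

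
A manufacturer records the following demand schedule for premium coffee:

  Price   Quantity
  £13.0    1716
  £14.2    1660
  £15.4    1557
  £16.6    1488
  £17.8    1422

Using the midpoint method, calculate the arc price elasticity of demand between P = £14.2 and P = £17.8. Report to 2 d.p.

At P = 14.2, Q = 1660; at P = 17.8, Q = 1422.
ΔQ = -238, ΔP = 3.6. Midpoints: P̄ = 16.00, Q̄ = 1541.0.
ε = (ΔQ/ΔP)(P̄/Q̄) = (-238/3.6)(16.00/1541.0).

-0.69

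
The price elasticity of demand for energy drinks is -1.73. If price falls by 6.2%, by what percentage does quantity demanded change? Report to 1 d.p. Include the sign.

10.7%

%ΔQ ≈ ε × %ΔP = (-1.73)(-6.2%) = 10.73%.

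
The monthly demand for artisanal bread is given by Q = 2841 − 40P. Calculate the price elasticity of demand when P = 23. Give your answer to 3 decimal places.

At P = 23, Q = 1921.
dQ/dP = −40.
ε = (dQ/dP)(P/Q) = (-40)(23/1921).
|ε| < 1, so demand is inelastic at this price.

-0.479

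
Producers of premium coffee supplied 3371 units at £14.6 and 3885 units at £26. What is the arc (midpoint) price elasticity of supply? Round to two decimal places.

ΔQ = 3885 − 3371 = 514; ΔP = 26 − 14.6 = 11.4.
Midpoints: P̄ = 20.30, Q̄ = 3628.0.
ε_s = (ΔQ/ΔP)(P̄/Q̄) = (514/11.4)(20.30/3628.0).

0.25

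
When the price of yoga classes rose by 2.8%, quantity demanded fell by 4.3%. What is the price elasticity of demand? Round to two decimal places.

ε = %ΔQ / %ΔP = (-4.3)/(2.8) = -1.536.

-1.54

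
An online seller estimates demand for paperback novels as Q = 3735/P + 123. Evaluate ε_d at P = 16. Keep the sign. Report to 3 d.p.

-0.655

At P = 16, Q = 356.438.
dQ/dP = −3735/P² = -14.590.
ε = (dQ/dP)(P/Q) = (-14.590)(16/356.438).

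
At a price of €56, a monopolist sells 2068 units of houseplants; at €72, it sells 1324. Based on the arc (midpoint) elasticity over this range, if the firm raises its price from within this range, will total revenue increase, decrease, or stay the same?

Arc ε = (-744/16)(64.00/1696.0) ≈ -1.755.
|ε| = 1.75 > 1, so demand is elastic. A price rise therefore reduces total revenue.

decrease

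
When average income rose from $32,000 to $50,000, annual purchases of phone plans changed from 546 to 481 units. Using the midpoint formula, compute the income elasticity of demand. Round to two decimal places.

-0.29

ΔQ = -65, ΔI = 18000. Midpoints: Ī = 41,000, Q̄ = 513.5.
ε_I = (ΔQ/ΔI)(Ī/Q̄) = (-65/18000)(41000/513.5).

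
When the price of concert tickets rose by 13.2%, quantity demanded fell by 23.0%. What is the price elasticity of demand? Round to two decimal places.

ε = %ΔQ / %ΔP = (-23.0)/(13.2) = -1.742.

-1.74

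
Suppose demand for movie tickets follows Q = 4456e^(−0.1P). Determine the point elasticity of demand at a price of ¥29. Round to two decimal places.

At P = 29, Q = 245.183.
dQ/dP = −0.1·4456e^(−0.1P) = −0.1Q = -24.518.
ε = (dQ/dP)(P/Q) = (-24.518)(29/245.183).

-2.90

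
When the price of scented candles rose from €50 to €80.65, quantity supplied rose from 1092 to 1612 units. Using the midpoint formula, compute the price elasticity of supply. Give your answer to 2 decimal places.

ΔQ = 1612 − 1092 = 520; ΔP = 80.65 − 50 = 30.65.
Midpoints: P̄ = 65.33, Q̄ = 1352.0.
ε_s = (ΔQ/ΔP)(P̄/Q̄) = (520/30.65)(65.33/1352.0).

0.82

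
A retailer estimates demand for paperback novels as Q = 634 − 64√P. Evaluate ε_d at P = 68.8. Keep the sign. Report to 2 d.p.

-2.57

At P = 68.8, Q = 103.147.
dQ/dP = −64/(2√P) = -3.858.
ε = (dQ/dP)(P/Q) = (-3.858)(68.8/103.147).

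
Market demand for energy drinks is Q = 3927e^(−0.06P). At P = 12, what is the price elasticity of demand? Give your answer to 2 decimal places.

At P = 12, Q = 1911.476.
dQ/dP = −0.06·3927e^(−0.06P) = −0.06Q = -114.689.
ε = (dQ/dP)(P/Q) = (-114.689)(12/1911.476).

-0.72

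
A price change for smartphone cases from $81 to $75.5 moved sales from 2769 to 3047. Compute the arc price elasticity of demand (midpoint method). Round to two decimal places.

ΔQ = 3047 − 2769 = 278; ΔP = 75.5 − 81 = -5.5.
Midpoints: P̄ = 78.25, Q̄ = 2908.0.
ε = (ΔQ/ΔP)(P̄/Q̄) = (278/-5.5)(78.25/2908.0).

-1.36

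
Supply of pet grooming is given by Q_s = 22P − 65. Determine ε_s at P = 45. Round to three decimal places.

At P = 45, Q_s = 925.
dQ_s/dP = 22.
ε_s = (dQ_s/dP)(P/Q_s) = (22)(45/925).

1.070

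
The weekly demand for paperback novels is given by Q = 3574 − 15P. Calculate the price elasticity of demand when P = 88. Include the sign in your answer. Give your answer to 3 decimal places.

At P = 88, Q = 2254.
dQ/dP = −15.
ε = (dQ/dP)(P/Q) = (-15)(88/2254).

-0.586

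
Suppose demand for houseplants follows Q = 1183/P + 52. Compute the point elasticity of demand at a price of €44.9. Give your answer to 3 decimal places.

At P = 44.9, Q = 78.347.
dQ/dP = −1183/P² = -0.587.
ε = (dQ/dP)(P/Q) = (-0.587)(44.9/78.347).
|ε| < 1, so demand is inelastic at this price.

-0.336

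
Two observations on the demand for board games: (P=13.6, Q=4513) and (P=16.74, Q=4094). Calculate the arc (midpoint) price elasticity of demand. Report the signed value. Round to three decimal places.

ΔQ = 4094 − 4513 = -419; ΔP = 16.74 − 13.6 = 3.14.
Midpoints: P̄ = 15.17, Q̄ = 4303.5.
ε = (ΔQ/ΔP)(P̄/Q̄) = (-419/3.14)(15.17/4303.5).

-0.470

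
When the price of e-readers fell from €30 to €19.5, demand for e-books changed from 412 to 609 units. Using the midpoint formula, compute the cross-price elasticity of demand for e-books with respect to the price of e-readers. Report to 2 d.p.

-0.91

ΔQ_x = 609 − 412 = 197; ΔP_y = 19.5 − 30 = -10.5.
Midpoints: P̄_y = 24.75, Q̄_x = 510.5.
ε_xy = (ΔQ_x/ΔP_y)(P̄_y/Q̄_x) = (197/-10.5)(24.75/510.5).
ε_xy < 0, so the goods are complements.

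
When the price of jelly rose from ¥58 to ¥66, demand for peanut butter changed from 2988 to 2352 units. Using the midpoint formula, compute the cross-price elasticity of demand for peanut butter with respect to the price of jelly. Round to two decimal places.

ΔQ_x = 2352 − 2988 = -636; ΔP_y = 66 − 58 = 8.
Midpoints: P̄_y = 62.00, Q̄_x = 2670.0.
ε_xy = (ΔQ_x/ΔP_y)(P̄_y/Q̄_x) = (-636/8)(62.00/2670.0).

-1.85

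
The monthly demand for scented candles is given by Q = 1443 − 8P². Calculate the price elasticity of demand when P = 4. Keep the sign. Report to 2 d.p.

At P = 4, Q = 1315.
dQ/dP = −16P = -64.
ε = (dQ/dP)(P/Q) = (-64)(4/1315).

-0.19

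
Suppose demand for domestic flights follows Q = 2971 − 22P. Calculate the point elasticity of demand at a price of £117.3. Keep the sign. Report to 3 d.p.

At P = 117.3, Q = 390.400.
dQ/dP = −22.
ε = (dQ/dP)(P/Q) = (-22)(117.3/390.400).

-6.610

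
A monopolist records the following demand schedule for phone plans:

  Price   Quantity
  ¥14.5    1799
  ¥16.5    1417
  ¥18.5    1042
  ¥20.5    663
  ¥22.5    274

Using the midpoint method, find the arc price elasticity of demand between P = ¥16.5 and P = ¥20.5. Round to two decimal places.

-3.35

At P = 16.5, Q = 1417; at P = 20.5, Q = 663.
ΔQ = -754, ΔP = 4.0. Midpoints: P̄ = 18.50, Q̄ = 1040.0.
ε = (ΔQ/ΔP)(P̄/Q̄) = (-754/4.0)(18.50/1040.0).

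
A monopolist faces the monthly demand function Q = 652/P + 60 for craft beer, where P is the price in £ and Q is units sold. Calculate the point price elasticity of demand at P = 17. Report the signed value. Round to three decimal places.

-0.390

At P = 17, Q = 98.353.
dQ/dP = −652/P² = -2.256.
ε = (dQ/dP)(P/Q) = (-2.256)(17/98.353).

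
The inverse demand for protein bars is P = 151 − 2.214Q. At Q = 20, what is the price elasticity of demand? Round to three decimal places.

At Q = 20, P = 151 − 2.214(20) = 106.72.
dP/dQ = −2.214, so dQ/dP = 1/(−2.214) = -0.452.
ε = (dQ/dP)(P/Q) = (-0.452)(106.72/20).

-2.410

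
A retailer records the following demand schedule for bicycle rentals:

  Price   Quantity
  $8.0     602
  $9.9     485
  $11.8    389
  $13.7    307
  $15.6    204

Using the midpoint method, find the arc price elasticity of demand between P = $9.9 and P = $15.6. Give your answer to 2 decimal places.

At P = 9.9, Q = 485; at P = 15.6, Q = 204.
ΔQ = -281, ΔP = 5.7. Midpoints: P̄ = 12.75, Q̄ = 344.5.
ε = (ΔQ/ΔP)(P̄/Q̄) = (-281/5.7)(12.75/344.5).

-1.82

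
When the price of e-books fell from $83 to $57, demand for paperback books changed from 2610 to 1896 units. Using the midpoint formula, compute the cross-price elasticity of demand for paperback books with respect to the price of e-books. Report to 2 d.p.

ΔQ_x = 1896 − 2610 = -714; ΔP_y = 57 − 83 = -26.
Midpoints: P̄_y = 70.00, Q̄_x = 2253.0.
ε_xy = (ΔQ_x/ΔP_y)(P̄_y/Q̄_x) = (-714/-26)(70.00/2253.0).
ε_xy > 0, so the goods are substitutes.

0.85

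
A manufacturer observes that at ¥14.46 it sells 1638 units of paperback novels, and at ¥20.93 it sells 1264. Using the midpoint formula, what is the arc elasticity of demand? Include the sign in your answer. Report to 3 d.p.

-0.705

ΔQ = 1264 − 1638 = -374; ΔP = 20.93 − 14.46 = 6.47.
Midpoints: P̄ = 17.70, Q̄ = 1451.0.
ε = (ΔQ/ΔP)(P̄/Q̄) = (-374/6.47)(17.70/1451.0).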